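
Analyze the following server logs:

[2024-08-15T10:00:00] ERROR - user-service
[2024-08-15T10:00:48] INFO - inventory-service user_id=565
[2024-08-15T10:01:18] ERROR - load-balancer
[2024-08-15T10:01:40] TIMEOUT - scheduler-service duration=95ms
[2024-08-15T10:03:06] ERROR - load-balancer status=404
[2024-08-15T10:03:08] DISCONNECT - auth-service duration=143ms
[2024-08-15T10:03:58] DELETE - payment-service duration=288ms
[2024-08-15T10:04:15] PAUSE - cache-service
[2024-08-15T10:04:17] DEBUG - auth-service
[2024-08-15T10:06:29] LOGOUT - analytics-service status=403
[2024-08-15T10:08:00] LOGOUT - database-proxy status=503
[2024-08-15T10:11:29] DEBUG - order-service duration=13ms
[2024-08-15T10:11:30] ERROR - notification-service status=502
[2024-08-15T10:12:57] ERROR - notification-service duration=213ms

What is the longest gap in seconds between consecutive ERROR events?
504

To find the longest gap:

1. Extract all ERROR events in chronological order
2. Calculate time differences between consecutive events
3. Find the maximum difference
4. Longest gap: 504 seconds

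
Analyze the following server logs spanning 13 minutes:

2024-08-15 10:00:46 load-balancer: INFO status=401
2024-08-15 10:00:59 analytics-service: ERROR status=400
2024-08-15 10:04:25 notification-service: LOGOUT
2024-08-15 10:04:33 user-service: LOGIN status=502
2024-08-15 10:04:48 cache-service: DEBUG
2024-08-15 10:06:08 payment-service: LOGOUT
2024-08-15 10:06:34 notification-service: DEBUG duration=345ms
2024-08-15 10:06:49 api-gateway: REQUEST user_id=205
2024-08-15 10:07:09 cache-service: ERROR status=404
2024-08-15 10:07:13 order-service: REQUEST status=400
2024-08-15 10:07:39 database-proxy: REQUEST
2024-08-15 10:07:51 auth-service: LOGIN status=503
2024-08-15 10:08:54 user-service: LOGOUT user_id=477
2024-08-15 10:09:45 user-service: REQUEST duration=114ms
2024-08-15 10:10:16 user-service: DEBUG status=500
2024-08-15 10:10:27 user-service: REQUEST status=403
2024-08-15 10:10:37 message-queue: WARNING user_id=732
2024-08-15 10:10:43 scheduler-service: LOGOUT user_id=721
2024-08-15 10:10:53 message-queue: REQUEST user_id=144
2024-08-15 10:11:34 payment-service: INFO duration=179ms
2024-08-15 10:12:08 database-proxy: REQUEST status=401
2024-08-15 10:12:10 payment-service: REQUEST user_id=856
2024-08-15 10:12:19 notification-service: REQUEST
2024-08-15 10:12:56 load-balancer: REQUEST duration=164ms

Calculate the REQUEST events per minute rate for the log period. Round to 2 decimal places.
0.77

To calculate the rate:

1. Count total REQUEST events: 10
2. Total time period: 13 minutes
3. Rate = 10 / 13 = 0.77 events per minute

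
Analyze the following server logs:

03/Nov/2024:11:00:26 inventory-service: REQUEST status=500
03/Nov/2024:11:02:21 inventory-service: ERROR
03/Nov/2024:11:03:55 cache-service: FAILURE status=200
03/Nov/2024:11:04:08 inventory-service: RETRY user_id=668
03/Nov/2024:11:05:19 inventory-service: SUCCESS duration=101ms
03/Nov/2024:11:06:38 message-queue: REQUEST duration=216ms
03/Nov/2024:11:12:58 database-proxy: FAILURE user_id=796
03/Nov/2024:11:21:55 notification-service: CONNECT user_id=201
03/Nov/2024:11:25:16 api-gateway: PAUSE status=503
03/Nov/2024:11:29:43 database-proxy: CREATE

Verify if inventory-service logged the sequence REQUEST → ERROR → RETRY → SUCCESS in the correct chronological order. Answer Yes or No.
Yes

To verify sequence order:

1. Find all events in sequence REQUEST → ERROR → RETRY → SUCCESS for inventory-service
2. Extract their timestamps
3. Check if timestamps are in ascending order
4. Result: Yes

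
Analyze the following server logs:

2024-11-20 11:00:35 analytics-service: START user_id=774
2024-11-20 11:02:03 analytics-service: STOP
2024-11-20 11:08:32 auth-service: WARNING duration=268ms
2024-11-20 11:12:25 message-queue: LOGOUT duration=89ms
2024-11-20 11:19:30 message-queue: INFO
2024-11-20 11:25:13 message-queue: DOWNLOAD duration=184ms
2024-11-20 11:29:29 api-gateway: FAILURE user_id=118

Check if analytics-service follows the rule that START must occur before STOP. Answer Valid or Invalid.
Valid

To validate ordering:

1. Required order: START → STOP
2. Rule: START must occur before STOP
3. Check actual order of events for analytics-service
4. Result: Valid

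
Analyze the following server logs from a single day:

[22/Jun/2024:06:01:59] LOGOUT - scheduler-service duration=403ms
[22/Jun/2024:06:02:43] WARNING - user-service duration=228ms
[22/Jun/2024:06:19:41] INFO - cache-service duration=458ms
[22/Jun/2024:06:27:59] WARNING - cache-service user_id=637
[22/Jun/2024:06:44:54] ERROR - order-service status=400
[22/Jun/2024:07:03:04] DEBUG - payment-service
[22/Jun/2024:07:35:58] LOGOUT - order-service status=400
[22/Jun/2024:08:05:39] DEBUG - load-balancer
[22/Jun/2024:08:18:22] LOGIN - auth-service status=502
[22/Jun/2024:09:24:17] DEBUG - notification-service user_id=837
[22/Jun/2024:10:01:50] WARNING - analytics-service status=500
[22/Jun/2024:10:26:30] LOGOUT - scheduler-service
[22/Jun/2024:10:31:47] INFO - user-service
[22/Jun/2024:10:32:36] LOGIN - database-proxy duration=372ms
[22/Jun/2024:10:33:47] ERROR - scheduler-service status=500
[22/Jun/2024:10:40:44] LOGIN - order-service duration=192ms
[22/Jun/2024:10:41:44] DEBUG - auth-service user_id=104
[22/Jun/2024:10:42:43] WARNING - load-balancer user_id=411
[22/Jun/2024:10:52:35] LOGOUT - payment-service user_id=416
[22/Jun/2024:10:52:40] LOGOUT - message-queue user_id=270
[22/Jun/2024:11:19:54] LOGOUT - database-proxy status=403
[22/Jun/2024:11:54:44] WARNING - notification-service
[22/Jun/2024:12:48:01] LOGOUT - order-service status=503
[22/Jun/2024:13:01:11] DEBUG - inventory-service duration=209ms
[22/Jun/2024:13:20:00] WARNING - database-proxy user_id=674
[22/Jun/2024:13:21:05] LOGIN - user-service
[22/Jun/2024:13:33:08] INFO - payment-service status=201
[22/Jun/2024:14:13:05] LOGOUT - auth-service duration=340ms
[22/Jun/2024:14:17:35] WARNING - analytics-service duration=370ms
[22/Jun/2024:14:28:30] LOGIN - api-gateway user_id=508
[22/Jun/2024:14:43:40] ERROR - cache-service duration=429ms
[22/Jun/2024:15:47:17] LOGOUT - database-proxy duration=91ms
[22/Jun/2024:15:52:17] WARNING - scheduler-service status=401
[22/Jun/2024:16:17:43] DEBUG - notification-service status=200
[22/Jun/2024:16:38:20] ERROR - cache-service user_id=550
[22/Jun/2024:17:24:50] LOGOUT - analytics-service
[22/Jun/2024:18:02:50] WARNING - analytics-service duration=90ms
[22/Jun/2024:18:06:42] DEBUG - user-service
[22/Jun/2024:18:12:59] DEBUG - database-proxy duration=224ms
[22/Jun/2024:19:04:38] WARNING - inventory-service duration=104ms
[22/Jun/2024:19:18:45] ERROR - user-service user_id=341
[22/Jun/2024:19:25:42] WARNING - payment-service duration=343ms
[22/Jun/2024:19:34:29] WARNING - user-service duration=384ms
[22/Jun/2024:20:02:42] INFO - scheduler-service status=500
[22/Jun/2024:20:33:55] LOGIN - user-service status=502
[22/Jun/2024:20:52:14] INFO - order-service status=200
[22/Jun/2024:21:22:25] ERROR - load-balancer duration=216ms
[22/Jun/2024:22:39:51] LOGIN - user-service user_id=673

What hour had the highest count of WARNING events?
19

To find the peak hour:

1. Group all WARNING events by hour
2. Count events in each hour
3. Find hour with maximum count
4. Peak hour: 19 (with 3 events)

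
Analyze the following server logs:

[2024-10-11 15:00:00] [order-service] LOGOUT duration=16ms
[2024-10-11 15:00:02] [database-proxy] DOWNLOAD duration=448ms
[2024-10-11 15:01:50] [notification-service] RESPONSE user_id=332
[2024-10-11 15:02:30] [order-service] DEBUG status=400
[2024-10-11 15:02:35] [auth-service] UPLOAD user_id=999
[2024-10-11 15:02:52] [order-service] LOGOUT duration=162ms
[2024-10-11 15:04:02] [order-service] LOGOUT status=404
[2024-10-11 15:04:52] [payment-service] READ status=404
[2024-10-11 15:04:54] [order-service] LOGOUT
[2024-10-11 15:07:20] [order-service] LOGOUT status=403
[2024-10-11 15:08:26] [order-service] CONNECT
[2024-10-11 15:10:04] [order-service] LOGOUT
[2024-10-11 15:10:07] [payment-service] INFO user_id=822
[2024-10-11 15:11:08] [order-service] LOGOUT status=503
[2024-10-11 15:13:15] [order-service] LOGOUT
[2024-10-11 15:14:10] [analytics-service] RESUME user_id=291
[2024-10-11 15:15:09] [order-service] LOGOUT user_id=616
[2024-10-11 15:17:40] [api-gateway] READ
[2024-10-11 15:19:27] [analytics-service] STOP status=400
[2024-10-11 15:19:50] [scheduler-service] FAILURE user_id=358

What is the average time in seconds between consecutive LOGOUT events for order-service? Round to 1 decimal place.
113.6

To calculate average interval:

1. Find all LOGOUT events for order-service in order
2. Calculate time gaps between consecutive events
3. Compute mean of gaps: 909 / 8 = 113.6 seconds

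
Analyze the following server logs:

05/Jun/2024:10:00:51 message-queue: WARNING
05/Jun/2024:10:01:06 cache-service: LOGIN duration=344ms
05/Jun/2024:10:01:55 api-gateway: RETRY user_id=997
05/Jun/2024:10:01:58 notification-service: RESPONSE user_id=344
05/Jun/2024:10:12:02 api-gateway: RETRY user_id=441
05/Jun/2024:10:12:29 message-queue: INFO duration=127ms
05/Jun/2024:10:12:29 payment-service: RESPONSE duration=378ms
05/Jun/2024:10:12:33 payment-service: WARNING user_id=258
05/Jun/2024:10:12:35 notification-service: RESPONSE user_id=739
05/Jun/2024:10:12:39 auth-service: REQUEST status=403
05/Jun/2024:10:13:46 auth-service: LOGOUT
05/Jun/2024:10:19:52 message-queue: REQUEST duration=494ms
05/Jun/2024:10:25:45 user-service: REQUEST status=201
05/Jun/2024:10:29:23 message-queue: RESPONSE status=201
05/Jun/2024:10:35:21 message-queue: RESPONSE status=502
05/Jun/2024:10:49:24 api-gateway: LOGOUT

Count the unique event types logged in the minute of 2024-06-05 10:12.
5

To count unique event types:

1. Filter events in the minute starting at 2024-06-05 10:12
2. Extract event types from matching entries
3. Count unique types: 5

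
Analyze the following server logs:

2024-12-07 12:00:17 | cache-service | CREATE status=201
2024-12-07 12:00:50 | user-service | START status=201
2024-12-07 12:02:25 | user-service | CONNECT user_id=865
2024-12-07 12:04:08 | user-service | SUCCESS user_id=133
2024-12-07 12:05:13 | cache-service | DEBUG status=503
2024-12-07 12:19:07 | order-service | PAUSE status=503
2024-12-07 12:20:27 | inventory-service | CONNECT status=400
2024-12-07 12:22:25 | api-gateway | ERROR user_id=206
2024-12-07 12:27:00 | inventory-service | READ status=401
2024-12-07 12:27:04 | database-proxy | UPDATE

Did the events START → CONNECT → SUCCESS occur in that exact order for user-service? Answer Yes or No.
Yes

To verify sequence order:

1. Find all events in sequence START → CONNECT → SUCCESS for user-service
2. Extract their timestamps
3. Check if timestamps are in ascending order
4. Result: Yes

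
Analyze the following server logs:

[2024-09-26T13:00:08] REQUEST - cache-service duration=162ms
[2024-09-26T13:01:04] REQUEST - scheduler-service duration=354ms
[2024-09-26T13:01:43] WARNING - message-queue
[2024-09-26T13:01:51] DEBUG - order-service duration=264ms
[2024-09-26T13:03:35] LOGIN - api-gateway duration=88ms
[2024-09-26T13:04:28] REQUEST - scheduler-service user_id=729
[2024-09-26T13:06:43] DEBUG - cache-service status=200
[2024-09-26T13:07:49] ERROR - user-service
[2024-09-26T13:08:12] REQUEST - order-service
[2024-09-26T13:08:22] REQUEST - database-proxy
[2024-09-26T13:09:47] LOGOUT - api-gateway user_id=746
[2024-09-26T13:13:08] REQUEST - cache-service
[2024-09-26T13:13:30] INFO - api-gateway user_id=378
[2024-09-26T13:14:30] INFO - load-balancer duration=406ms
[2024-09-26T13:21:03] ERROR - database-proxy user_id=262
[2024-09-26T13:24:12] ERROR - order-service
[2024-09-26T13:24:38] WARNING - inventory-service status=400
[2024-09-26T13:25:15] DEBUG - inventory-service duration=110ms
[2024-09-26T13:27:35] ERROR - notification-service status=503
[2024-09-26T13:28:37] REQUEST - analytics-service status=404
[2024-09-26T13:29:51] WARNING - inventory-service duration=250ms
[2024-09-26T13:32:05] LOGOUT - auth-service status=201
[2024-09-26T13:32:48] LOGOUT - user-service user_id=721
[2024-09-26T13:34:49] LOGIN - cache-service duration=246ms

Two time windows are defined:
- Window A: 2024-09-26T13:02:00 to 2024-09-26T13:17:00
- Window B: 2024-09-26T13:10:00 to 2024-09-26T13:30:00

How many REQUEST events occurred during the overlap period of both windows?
1

To find overlap events:

1. Window A: 2024-09-26T13:02:00 to 2024-09-26T13:17:00
2. Window B: 2024-09-26T13:10:00 to 2024-09-26T13:30:00
3. Overlap period: 2024-09-26T13:10:00 to 2024-09-26T13:17:00
4. Count REQUEST events in overlap: 1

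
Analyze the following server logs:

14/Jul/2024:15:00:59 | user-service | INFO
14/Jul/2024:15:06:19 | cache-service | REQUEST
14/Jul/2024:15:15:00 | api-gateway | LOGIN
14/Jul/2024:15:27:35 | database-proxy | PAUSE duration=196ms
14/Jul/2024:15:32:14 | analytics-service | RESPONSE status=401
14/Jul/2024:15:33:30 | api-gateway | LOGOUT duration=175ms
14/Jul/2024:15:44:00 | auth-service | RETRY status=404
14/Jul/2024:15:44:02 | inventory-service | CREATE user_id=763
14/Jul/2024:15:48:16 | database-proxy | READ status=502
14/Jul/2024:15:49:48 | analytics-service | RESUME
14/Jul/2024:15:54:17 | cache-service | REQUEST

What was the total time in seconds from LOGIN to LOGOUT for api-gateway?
1110

To calculate state duration:

1. Find LOGIN event for api-gateway: 14/Jul/2024:15:15:00
2. Find LOGOUT event for api-gateway: 14/Jul/2024:15:33:30
3. Calculate duration: 14/Jul/2024:15:33:30 - 14/Jul/2024:15:15:00 = 1110 seconds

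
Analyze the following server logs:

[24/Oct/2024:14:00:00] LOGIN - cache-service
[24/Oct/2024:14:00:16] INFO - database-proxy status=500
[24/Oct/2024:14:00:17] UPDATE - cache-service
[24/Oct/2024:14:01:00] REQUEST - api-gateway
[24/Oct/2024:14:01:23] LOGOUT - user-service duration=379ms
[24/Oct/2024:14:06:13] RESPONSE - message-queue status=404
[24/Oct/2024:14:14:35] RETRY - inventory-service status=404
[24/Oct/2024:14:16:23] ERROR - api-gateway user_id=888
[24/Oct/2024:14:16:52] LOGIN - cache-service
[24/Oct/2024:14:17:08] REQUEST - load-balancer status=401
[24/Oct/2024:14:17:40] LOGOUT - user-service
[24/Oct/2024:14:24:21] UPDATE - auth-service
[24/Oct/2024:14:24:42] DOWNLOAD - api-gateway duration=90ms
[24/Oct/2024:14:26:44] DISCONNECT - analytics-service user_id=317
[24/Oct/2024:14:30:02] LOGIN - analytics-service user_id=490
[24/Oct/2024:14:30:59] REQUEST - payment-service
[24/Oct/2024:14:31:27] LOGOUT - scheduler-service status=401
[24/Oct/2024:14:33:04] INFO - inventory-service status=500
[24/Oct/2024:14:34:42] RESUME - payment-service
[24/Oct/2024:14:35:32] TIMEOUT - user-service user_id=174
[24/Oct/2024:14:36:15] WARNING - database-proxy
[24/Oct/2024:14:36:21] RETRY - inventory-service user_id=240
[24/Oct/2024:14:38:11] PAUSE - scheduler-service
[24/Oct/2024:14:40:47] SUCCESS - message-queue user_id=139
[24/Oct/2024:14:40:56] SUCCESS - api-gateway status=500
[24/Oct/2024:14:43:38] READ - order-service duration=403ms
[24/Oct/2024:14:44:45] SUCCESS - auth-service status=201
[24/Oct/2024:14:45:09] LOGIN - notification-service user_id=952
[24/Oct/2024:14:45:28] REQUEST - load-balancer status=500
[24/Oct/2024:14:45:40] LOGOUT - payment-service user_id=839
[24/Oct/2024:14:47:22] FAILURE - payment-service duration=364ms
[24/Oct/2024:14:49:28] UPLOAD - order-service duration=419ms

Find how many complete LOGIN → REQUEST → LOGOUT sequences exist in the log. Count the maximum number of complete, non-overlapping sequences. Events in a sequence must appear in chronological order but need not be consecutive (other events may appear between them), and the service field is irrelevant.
4

To count sequences:

1. Look for pattern: LOGIN → REQUEST → LOGOUT
2. Greedily scan the log in chronological order, matching each sequence element in turn (ignoring service)
3. Each time the full pattern completes, increment the count and restart matching from the next event
4. Complete non-overlapping sequences found: 4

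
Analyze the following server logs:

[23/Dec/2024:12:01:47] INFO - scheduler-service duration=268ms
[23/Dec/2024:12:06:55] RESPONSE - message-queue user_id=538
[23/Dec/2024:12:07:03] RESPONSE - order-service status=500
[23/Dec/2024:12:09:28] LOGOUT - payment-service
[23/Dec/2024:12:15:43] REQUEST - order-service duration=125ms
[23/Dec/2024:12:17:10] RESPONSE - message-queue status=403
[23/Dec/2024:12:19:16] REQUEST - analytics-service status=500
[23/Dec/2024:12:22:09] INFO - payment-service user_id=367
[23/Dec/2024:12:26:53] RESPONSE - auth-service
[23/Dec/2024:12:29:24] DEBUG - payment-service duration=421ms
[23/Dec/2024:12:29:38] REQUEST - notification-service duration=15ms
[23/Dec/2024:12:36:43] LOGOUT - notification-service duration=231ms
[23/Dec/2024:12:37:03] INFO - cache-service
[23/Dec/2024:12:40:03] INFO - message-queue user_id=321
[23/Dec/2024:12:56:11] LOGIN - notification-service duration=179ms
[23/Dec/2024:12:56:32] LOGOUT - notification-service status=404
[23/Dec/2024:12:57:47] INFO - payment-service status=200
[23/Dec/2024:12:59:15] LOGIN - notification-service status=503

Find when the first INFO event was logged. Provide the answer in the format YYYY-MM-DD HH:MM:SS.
2024-12-23 12:01:47

To find the first event:

1. Filter for all INFO events
2. Sort by timestamp
3. Select the first one
4. Timestamp: 2024-12-23 12:01:47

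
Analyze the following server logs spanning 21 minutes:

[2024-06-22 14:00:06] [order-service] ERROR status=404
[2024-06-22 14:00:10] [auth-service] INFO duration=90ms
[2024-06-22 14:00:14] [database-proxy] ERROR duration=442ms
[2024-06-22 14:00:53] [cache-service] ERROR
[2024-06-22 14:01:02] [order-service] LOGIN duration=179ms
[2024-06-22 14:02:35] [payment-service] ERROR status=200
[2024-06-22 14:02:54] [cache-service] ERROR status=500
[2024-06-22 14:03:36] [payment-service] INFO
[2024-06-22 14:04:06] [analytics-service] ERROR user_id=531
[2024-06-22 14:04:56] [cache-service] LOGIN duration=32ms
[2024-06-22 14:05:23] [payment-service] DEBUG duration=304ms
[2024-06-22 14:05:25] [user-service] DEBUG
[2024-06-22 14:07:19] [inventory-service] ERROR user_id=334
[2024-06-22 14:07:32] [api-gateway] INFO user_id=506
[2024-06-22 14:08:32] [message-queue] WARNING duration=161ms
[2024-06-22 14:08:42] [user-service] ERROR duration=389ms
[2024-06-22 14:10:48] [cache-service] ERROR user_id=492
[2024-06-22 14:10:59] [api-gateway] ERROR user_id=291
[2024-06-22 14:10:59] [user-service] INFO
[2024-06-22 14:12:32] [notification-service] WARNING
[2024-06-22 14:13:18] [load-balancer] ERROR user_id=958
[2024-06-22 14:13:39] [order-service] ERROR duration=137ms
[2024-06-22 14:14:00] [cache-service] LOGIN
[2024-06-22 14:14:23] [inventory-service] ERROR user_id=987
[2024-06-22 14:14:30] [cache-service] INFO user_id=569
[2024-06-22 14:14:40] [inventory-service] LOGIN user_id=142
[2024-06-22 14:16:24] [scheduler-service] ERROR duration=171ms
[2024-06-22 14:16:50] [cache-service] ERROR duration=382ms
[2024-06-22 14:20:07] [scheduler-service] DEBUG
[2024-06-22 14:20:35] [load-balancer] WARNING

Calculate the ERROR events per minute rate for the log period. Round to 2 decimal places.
0.71

To calculate the rate:

1. Count total ERROR events: 15
2. Total time period: 21 minutes
3. Rate = 15 / 21 = 0.71 events per minute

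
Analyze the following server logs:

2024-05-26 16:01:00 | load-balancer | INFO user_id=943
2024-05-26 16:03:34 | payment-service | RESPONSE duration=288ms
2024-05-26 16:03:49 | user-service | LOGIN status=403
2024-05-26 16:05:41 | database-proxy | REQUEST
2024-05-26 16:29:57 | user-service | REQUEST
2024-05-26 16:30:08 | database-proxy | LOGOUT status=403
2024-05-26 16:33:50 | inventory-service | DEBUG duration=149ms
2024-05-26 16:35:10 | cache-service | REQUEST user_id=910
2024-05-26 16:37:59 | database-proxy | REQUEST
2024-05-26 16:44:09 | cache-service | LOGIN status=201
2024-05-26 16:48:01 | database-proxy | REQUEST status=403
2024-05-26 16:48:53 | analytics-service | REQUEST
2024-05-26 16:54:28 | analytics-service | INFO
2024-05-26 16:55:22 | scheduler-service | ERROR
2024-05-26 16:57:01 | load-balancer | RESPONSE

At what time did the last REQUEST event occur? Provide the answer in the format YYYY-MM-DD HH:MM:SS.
2024-05-26 16:48:53

To find the last event:

1. Filter for all REQUEST events
2. Sort by timestamp
3. Select the last one
4. Timestamp: 2024-05-26 16:48:53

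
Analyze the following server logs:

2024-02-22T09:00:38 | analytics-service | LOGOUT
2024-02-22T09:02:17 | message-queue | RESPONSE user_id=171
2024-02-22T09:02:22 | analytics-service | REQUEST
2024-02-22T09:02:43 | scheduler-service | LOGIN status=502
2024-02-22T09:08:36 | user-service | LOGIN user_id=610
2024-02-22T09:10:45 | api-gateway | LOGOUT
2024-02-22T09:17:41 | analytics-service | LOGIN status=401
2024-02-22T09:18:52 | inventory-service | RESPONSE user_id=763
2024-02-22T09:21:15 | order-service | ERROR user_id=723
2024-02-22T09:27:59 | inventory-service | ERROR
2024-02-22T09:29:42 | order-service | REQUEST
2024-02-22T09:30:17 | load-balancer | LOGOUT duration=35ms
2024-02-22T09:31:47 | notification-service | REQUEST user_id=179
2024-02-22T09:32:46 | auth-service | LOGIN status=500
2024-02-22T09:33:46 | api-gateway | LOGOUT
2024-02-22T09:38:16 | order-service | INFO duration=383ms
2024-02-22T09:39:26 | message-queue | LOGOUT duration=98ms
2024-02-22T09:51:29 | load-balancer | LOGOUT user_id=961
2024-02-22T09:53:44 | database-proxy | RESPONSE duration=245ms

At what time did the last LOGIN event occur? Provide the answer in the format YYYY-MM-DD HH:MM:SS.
2024-02-22 09:32:46

To find the last event:

1. Filter for all LOGIN events
2. Sort by timestamp
3. Select the last one
4. Timestamp: 2024-02-22 09:32:46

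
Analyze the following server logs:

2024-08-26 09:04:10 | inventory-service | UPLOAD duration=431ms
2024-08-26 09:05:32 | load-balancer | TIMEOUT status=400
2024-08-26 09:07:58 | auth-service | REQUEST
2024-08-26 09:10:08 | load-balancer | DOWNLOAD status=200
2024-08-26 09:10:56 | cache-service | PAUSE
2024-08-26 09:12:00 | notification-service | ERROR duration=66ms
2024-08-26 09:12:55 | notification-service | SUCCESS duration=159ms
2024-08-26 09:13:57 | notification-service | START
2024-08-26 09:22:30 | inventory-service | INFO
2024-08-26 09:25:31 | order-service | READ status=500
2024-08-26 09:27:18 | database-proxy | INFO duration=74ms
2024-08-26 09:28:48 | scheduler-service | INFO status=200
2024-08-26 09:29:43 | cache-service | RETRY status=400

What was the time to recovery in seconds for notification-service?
55

To calculate recovery time:

1. Find ERROR event for notification-service: 2024-08-26 09:12:00
2. Find next SUCCESS event for notification-service: 2024-08-26 09:12:55
3. Recovery time: 2024-08-26 09:12:55 - 2024-08-26 09:12:00 = 55 seconds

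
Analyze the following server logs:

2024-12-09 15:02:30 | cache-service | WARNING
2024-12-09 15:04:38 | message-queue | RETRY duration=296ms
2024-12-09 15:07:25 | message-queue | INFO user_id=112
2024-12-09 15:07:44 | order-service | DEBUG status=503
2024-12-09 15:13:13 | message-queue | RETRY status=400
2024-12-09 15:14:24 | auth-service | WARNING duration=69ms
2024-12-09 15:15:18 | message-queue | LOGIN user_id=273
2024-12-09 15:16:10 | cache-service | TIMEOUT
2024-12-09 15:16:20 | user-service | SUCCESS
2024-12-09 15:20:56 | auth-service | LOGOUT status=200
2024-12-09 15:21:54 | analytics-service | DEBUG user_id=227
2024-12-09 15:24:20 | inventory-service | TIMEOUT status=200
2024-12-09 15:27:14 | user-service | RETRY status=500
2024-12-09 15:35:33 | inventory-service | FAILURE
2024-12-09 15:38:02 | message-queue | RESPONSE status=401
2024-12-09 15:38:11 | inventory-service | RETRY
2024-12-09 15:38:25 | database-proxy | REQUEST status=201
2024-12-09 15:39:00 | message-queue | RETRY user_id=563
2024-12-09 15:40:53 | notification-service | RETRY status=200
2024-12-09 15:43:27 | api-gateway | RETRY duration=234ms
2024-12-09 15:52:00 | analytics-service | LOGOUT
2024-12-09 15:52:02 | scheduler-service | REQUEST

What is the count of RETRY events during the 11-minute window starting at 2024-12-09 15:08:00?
1

To count events in the time window:

1. Window boundaries: 2024-12-09 15:08:00 to 2024-12-09 15:19:00
2. Filter for RETRY events within this window
3. Count matching events: 1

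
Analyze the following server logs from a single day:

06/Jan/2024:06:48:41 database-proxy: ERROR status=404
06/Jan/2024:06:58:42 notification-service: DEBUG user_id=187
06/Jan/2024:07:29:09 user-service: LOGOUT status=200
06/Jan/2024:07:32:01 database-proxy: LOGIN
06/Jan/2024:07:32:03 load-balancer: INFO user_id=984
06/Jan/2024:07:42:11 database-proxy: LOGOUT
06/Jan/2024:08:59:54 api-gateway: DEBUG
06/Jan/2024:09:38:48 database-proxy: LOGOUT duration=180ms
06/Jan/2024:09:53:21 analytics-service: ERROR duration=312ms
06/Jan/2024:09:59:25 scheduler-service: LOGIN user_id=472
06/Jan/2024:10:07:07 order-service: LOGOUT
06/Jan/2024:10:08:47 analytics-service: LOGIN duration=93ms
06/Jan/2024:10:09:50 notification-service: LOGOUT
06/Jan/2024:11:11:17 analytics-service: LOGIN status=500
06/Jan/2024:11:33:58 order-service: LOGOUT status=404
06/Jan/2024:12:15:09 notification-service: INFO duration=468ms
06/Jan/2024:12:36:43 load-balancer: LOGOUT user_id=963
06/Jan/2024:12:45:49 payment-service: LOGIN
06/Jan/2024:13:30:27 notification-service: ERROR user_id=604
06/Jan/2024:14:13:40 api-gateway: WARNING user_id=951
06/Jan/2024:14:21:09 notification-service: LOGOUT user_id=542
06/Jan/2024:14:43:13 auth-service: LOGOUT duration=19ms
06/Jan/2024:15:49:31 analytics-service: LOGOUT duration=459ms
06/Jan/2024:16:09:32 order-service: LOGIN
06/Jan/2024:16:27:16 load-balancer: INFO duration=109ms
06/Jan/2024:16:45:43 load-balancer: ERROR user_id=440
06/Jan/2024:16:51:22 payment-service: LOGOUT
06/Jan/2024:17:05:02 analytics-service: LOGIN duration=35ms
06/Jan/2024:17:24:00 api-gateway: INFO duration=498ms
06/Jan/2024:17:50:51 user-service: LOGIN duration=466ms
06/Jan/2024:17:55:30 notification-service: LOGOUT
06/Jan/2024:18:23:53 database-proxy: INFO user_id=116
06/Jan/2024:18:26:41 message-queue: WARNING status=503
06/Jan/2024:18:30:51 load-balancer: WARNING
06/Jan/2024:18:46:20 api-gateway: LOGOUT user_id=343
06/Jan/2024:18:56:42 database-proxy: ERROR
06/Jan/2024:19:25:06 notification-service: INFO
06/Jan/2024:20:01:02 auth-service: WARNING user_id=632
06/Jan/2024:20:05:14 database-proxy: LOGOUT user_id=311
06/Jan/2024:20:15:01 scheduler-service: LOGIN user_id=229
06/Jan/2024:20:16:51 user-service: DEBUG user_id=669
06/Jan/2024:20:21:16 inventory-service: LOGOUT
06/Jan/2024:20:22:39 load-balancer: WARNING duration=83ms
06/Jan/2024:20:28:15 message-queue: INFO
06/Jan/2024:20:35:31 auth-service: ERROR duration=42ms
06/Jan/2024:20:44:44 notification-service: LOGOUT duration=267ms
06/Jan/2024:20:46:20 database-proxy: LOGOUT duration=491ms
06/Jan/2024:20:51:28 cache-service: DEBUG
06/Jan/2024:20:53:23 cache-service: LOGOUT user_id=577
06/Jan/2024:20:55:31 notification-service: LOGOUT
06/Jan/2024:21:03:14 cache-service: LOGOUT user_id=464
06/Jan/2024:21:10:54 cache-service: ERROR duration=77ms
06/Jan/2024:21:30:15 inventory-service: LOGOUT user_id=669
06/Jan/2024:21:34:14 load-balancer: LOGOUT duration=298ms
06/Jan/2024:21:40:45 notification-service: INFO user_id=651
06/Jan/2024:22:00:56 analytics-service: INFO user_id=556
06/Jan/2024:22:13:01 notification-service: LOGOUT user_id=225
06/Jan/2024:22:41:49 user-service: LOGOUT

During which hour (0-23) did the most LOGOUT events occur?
20

To find the peak hour:

1. Group all LOGOUT events by hour
2. Count events in each hour
3. Find hour with maximum count
4. Peak hour: 20 (with 6 events)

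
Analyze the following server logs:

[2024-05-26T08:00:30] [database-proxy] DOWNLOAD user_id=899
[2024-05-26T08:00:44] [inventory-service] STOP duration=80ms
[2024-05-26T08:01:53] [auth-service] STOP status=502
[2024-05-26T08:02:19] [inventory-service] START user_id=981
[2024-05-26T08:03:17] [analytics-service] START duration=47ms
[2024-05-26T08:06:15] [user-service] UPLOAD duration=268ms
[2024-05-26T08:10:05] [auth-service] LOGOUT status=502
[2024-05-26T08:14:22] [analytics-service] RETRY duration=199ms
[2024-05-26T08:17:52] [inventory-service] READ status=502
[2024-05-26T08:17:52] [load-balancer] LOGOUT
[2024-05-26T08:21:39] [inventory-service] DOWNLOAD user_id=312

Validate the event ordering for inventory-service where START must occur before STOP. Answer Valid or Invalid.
Invalid

To validate ordering:

1. Required order: START → STOP
2. Rule: START must occur before STOP
3. Check actual order of events for inventory-service
4. Result: Invalid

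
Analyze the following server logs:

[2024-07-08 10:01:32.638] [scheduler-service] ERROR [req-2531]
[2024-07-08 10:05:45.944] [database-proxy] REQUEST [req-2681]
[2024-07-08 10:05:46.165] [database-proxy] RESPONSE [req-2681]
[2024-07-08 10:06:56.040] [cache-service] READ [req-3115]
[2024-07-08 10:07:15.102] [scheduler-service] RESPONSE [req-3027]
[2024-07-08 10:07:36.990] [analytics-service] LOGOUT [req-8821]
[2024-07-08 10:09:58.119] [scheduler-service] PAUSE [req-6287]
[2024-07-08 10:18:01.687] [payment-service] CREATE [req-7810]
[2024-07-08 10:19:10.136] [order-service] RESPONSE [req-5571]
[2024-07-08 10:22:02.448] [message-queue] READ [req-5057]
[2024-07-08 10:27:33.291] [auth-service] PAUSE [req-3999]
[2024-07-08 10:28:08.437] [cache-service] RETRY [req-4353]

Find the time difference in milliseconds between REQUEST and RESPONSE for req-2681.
221

To calculate latency:

1. Find REQUEST with id req-2681: 2024-07-08 10:05:45.944
2. Find RESPONSE with id req-2681: 2024-07-08 10:05:46.165
3. Latency: 2024-07-08 10:05:46.165 - 2024-07-08 10:05:45.944 = 221ms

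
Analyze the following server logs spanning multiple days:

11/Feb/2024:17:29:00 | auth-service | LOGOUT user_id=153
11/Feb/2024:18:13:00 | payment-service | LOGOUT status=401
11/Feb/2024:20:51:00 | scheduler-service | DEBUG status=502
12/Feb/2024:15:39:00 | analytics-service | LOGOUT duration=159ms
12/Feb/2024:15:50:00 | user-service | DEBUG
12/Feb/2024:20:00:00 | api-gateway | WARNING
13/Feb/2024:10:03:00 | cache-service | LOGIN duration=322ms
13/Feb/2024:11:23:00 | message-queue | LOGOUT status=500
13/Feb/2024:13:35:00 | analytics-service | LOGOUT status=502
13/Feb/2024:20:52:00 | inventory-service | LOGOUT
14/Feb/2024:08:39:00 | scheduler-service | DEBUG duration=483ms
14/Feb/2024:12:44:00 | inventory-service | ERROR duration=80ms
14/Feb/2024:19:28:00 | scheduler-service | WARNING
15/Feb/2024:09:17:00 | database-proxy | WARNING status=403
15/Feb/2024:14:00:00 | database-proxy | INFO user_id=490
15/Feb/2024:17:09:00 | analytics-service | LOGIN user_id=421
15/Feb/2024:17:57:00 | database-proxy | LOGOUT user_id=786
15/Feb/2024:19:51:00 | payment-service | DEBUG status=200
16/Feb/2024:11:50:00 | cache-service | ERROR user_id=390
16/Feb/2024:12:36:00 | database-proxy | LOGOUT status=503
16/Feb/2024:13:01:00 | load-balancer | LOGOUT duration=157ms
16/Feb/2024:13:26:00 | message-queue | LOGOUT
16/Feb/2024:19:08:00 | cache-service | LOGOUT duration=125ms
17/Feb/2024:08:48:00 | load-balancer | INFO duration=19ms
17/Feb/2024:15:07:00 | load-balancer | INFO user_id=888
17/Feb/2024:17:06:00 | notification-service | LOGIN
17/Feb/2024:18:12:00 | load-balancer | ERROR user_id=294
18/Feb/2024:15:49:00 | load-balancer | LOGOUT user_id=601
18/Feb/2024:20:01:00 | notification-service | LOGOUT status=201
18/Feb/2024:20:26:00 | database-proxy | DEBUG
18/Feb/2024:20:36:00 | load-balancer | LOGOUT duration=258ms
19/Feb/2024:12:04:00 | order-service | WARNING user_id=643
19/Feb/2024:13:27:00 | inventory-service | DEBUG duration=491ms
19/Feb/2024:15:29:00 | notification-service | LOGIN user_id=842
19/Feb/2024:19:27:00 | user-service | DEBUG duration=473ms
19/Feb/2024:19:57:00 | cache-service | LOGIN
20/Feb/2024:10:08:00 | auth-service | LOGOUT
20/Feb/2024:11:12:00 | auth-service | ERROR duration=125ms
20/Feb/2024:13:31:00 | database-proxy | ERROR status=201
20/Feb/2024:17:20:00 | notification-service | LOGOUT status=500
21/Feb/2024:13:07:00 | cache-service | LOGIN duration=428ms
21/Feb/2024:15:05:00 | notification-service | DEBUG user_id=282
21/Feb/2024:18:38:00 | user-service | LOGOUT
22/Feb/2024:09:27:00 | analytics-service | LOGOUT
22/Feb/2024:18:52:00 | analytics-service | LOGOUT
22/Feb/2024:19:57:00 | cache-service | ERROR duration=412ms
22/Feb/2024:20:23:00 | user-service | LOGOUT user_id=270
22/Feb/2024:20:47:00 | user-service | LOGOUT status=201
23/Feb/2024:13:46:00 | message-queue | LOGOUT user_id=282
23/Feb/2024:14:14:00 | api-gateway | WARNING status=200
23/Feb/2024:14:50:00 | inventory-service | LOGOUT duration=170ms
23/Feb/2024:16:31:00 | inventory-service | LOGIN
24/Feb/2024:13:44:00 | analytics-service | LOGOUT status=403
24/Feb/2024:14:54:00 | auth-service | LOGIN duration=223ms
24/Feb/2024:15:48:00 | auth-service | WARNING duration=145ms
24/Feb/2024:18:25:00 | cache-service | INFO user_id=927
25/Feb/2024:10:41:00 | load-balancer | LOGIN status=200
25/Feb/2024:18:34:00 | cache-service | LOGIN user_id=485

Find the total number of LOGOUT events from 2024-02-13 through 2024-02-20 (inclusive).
13

To filter by date range:

1. Date range: 2024-02-13 through 2024-02-20, both dates inclusive
2. Filter for LOGOUT events whose date falls in this range
3. Count matching events: 13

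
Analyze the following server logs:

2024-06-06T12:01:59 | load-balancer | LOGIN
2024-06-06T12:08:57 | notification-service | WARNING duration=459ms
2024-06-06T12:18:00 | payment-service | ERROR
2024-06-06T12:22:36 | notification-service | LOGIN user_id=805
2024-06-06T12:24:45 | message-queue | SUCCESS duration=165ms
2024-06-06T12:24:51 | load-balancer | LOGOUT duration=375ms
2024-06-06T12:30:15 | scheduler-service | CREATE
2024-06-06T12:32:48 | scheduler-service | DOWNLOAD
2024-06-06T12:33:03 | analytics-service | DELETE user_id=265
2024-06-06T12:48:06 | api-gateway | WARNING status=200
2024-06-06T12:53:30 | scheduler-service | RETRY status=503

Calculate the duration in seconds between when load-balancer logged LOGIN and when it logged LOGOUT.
1372

To find the time between events:

1. Locate the first LOGIN event for load-balancer: 2024-06-06T12:01:59
2. Locate the first LOGOUT event for load-balancer: 2024-06-06T12:24:51
3. Calculate the difference: 2024-06-06T12:24:51 - 2024-06-06T12:01:59 = 1372 seconds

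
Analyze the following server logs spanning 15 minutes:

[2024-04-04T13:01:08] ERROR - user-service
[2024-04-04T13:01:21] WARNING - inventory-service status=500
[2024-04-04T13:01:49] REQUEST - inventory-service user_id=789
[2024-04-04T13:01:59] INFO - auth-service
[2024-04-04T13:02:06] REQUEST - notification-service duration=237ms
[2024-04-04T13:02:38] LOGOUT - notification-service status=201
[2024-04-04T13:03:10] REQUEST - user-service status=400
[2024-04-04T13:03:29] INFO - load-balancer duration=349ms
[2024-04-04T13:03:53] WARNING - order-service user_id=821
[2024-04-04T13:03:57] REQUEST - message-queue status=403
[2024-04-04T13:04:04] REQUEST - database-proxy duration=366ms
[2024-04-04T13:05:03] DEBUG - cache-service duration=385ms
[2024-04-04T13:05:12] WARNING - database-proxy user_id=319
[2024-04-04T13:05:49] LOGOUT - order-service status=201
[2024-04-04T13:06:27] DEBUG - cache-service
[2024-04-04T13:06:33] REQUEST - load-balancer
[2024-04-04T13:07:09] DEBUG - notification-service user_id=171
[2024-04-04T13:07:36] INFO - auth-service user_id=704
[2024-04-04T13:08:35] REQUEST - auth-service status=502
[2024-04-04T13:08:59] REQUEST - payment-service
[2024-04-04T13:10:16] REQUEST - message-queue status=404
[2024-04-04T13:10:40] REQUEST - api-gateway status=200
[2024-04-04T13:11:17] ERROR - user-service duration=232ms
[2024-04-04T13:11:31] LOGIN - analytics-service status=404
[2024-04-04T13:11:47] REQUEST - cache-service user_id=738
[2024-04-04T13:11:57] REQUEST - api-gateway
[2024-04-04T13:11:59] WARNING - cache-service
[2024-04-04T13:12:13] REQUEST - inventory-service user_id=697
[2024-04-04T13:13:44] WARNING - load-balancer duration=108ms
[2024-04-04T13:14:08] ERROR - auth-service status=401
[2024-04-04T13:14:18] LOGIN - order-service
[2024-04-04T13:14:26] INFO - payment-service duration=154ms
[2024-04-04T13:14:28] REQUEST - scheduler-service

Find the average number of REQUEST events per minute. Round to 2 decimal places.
0.93

To calculate the rate:

1. Count total REQUEST events: 14
2. Total time period: 15 minutes
3. Rate = 14 / 15 = 0.93 events per minute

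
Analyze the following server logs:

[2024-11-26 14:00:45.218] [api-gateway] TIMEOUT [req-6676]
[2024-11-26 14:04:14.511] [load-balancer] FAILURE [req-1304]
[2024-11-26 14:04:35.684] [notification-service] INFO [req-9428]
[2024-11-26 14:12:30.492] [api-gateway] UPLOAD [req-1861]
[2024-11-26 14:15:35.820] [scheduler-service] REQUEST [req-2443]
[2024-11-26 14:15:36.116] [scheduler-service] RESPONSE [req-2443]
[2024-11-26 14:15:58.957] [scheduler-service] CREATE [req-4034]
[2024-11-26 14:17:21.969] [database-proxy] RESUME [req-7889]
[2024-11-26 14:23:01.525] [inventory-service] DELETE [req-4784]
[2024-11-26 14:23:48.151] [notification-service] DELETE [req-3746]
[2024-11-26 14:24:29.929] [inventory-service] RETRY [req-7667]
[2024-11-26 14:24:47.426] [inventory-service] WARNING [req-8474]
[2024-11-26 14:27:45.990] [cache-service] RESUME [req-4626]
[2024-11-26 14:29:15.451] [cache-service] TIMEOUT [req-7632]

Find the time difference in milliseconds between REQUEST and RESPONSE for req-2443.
296

To calculate latency:

1. Find REQUEST with id req-2443: 2024-11-26 14:15:35.820
2. Find RESPONSE with id req-2443: 2024-11-26 14:15:36.116
3. Latency: 2024-11-26 14:15:36.116 - 2024-11-26 14:15:35.820 = 296ms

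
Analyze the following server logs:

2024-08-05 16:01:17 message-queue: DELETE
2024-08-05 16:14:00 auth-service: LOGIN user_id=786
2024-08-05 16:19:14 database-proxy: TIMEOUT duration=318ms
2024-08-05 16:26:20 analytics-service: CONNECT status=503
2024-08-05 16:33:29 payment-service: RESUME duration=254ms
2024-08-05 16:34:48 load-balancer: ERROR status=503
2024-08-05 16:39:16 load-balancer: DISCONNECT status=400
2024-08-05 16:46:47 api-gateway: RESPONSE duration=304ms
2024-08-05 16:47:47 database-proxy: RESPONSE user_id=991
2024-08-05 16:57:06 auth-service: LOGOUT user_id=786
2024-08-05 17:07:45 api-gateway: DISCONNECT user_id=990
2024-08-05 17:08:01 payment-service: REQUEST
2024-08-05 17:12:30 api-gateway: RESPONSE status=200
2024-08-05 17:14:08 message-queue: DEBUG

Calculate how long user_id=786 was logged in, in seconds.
2586

To calculate session duration:

1. Find LOGIN event for user_id=786: 2024-08-05 16:14:00
2. Find LOGOUT event for user_id=786: 2024-08-05 16:57:06
3. Session duration: 2024-08-05 16:57:06 - 2024-08-05 16:14:00 = 2586 seconds (43 minutes)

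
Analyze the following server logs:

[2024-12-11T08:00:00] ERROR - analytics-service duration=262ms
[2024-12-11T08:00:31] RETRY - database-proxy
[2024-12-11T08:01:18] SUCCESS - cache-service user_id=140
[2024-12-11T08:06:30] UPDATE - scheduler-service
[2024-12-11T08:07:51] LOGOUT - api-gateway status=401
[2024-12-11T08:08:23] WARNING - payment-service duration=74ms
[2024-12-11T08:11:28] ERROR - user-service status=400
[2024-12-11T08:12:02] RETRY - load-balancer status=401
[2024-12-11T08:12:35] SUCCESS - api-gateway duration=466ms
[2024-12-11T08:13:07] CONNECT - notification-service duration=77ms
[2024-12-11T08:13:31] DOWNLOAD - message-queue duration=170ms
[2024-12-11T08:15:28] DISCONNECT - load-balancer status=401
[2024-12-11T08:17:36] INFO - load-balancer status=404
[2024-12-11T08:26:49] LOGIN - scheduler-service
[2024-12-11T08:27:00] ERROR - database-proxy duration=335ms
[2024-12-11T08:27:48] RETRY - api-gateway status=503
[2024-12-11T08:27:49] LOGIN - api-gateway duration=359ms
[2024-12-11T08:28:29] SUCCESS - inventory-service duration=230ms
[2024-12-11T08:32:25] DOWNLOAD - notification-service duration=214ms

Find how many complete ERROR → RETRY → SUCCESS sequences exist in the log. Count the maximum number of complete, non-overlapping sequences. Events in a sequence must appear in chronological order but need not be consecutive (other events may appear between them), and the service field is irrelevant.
3

To count sequences:

1. Look for pattern: ERROR → RETRY → SUCCESS
2. Greedily scan the log in chronological order, matching each sequence element in turn (ignoring service)
3. Each time the full pattern completes, increment the count and restart matching from the next event
4. Complete non-overlapping sequences found: 3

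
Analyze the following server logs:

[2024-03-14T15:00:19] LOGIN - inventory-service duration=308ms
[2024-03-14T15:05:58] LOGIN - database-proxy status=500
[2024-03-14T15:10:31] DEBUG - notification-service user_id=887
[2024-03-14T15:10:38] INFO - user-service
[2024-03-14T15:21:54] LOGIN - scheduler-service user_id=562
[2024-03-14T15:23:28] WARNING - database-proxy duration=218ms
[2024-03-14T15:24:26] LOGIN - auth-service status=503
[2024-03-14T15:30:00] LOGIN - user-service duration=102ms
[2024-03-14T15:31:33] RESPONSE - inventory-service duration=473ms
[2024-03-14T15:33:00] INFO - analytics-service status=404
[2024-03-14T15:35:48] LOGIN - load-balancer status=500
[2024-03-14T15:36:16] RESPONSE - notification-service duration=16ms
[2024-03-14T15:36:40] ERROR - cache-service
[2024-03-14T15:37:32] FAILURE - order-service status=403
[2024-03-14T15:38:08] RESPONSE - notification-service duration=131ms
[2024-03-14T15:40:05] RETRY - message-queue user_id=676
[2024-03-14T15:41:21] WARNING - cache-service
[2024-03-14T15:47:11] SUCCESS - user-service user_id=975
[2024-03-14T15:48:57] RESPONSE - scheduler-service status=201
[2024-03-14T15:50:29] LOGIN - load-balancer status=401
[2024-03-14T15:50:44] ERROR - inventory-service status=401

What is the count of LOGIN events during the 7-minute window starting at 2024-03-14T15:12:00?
0

To count events in the time window:

1. Window boundaries: 2024-03-14T15:12:00 to 2024-03-14T15:19:00
2. Filter for LOGIN events within this window
3. Count matching events: 0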